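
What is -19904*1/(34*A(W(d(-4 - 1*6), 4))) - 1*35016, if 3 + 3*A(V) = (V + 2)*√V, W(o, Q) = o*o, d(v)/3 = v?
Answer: -17262920/493 ≈ -35016.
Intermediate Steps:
d(v) = 3*v
W(o, Q) = o²
A(V) = -1 + √V*(2 + V)/3 (A(V) = -1 + ((V + 2)*√V)/3 = -1 + ((2 + V)*√V)/3 = -1 + (√V*(2 + V))/3 = -1 + √V*(2 + V)/3)
-19904*1/(34*A(W(d(-4 - 1*6), 4))) - 1*35016 = -19904*1/(34*(-1 + ((3*(-4 - 1*6))²)^(3/2)/3 + 2*√((3*(-4 - 1*6))²)/3)) - 1*35016 = -19904*1/(34*(-1 + ((3*(-4 - 6))²)^(3/2)/3 + 2*√((3*(-4 - 6))²)/3)) - 35016 = -19904*1/(34*(-1 + ((3*(-10))²)^(3/2)/3 + 2*√((3*(-10))²)/3)) - 35016 = -19904*1/(34*(-1 + ((-30)²)^(3/2)/3 + 2*√((-30)²)/3)) - 35016 = -19904*1/(34*(-1 + 900^(3/2)/3 + 2*√900/3)) - 35016 = -19904*1/(34*(-1 + (⅓)*27000 + (⅔)*30)) - 35016 = -19904*1/(34*(-1 + 9000 + 20)) - 35016 = -19904/(-17*9019*(-2)) - 35016 = -19904/((-153323*(-2))) - 35016 = -19904/306646 - 35016 = -19904*1/306646 - 35016 = -32/493 - 35016 = -17262920/493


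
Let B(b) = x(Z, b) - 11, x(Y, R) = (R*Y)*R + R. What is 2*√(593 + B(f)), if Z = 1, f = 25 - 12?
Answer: 4*√191 ≈ 55.281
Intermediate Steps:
f = 13
x(Y, R) = R + Y*R² (x(Y, R) = Y*R² + R = R + Y*R²)
B(b) = -11 + b*(1 + b) (B(b) = b*(1 + b*1) - 11 = b*(1 + b) - 11 = -11 + b*(1 + b))
2*√(593 + B(f)) = 2*√(593 + (-11 + 13*(1 + 13))) = 2*√(593 + (-11 + 13*14)) = 2*√(593 + (-11 + 182)) = 2*√(593 + 171) = 2*√764 = 2*(2*√191) = 4*√191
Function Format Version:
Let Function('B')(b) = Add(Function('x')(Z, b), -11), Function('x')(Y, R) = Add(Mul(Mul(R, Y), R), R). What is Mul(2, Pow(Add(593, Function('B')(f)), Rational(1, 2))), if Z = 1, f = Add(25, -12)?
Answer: Mul(4, Pow(191, Rational(1, 2))) ≈ 55.281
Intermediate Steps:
f = 13
Function('x')(Y, R) = Add(R, Mul(Y, Pow(R, 2))) (Function('x')(Y, R) = Add(Mul(Y, Pow(R, 2)), R) = Add(R, Mul(Y, Pow(R, 2))))
Function('B')(b) = Add(-11, Mul(b, Add(1, b))) (Function('B')(b) = Add(Mul(b, Add(1, Mul(b, 1))), -11) = Add(Mul(b, Add(1, b)), -11) = Add(-11, Mul(b, Add(1, b))))
Mul(2, Pow(Add(593, Function('B')(f)), Rational(1, 2))) = Mul(2, Pow(Add(593, Add(-11, Mul(13, Add(1, 13)))), Rational(1, 2))) = Mul(2, Pow(Add(593, Add(-11, Mul(13, 14))), Rational(1, 2))) = Mul(2, Pow(Add(593, Add(-11, 182)), Rational(1, 2))) = Mul(2, Pow(Add(593, 171), Rational(1, 2))) = Mul(2, Pow(764, Rational(1, 2))) = Mul(2, Mul(2, Pow(191, Rational(1, 2)))) = Mul(4, Pow(191, Rational(1, 2)))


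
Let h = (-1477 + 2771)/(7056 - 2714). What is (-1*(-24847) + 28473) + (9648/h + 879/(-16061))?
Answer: 890483074015/10391467 ≈ 85694.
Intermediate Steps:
h = 647/2171 (h = 1294/4342 = 1294*(1/4342) = 647/2171 ≈ 0.29802)
(-1*(-24847) + 28473) + (9648/h + 879/(-16061)) = (-1*(-24847) + 28473) + (9648/(647/2171) + 879/(-16061)) = (24847 + 28473) + (9648*(2171/647) + 879*(-1/16061)) = 53320 + (20945808/647 - 879/16061) = 53320 + 336410053575/10391467 = 890483074015/10391467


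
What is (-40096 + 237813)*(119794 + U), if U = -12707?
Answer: 21172920379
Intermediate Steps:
(-40096 + 237813)*(119794 + U) = (-40096 + 237813)*(119794 - 12707) = 197717*107087 = 21172920379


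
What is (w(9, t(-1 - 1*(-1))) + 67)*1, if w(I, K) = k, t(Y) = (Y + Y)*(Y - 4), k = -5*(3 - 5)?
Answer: 77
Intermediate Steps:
k = 10 (k = -5*(-2) = 10)
t(Y) = 2*Y*(-4 + Y) (t(Y) = (2*Y)*(-4 + Y) = 2*Y*(-4 + Y))
w(I, K) = 10
(w(9, t(-1 - 1*(-1))) + 67)*1 = (10 + 67)*1 = 77*1 = 77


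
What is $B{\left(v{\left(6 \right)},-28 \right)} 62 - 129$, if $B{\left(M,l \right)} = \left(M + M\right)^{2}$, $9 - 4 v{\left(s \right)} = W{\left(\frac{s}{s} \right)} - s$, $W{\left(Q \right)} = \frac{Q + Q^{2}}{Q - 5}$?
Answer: $\frac{28759}{8} \approx 3594.9$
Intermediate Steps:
$W{\left(Q \right)} = \frac{Q + Q^{2}}{-5 + Q}$
$v{\left(s \right)} = \frac{19}{8} + \frac{s}{4}$ ($v{\left(s \right)} = \frac{9}{4} - \frac{\frac{\frac{s}{s} \left(1 + \frac{s}{s}\right)}{-5 + \frac{s}{s}} - s}{4} = \frac{9}{4} - \frac{1 \frac{1}{-5 + 1} \left(1 + 1\right) - s}{4} = \frac{9}{4} - \frac{1 \frac{1}{-4} \cdot 2 - s}{4} = \frac{9}{4} - \frac{1 \left(- \frac{1}{4}\right) 2 - s}{4} = \frac{9}{4} - \frac{- \frac{1}{2} - s}{4} = \frac{9}{4} + \left(\frac{1}{8} + \frac{s}{4}\right) = \frac{19}{8} + \frac{s}{4}$)
$B{\left(M,l \right)} = 4 M^{2}$ ($B{\left(M,l \right)} = \left(2 M\right)^{2} = 4 M^{2}$)
$B{\left(v{\left(6 \right)},-28 \right)} 62 - 129 = 4 \left(\frac{19}{8} + \frac{1}{4} \cdot 6\right)^{2} \cdot 62 - 129 = 4 \left(\frac{19}{8} + \frac{3}{2}\right)^{2} \cdot 62 - 129 = 4 \left(\frac{31}{8}\right)^{2} \cdot 62 - 129 = 4 \cdot \frac{961}{64} \cdot 62 - 129 = \frac{961}{16} \cdot 62 - 129 = \frac{29791}{8} - 129 = \frac{28759}{8}$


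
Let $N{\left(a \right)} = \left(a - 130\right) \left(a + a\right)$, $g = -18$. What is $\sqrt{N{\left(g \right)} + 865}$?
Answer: $\sqrt{6193} \approx 78.696$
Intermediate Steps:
$N{\left(a \right)} = 2 a \left(-130 + a\right)$ ($N{\left(a \right)} = \left(-130 + a\right) 2 a = 2 a \left(-130 + a\right)$)
$\sqrt{N{\left(g \right)} + 865} = \sqrt{2 \left(-18\right) \left(-130 - 18\right) + 865} = \sqrt{2 \left(-18\right) \left(-148\right) + 865} = \sqrt{5328 + 865} = \sqrt{6193}$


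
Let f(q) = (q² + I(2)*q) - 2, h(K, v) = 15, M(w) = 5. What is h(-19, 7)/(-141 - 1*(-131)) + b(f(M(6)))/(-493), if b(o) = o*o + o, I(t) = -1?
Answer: -2163/986 ≈ -2.1937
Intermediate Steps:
f(q) = -2 + q² - q (f(q) = (q² - q) - 2 = -2 + q² - q)
b(o) = o + o² (b(o) = o² + o = o + o²)
h(-19, 7)/(-141 - 1*(-131)) + b(f(M(6)))/(-493) = 15/(-141 - 1*(-131)) + ((-2 + 5² - 1*5)*(1 + (-2 + 5² - 1*5)))/(-493) = 15/(-141 + 131) + ((-2 + 25 - 5)*(1 + (-2 + 25 - 5)))*(-1/493) = 15/(-10) + (18*(1 + 18))*(-1/493) = 15*(-⅒) + (18*19)*(-1/493) = -3/2 + 342*(-1/493) = -3/2 - 342/493 = -2163/986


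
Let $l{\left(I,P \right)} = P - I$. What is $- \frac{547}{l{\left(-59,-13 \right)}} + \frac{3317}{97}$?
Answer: $\frac{99523}{4462} \approx 22.305$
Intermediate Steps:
$- \frac{547}{l{\left(-59,-13 \right)}} + \frac{3317}{97} = - \frac{547}{-13 - -59} + \frac{3317}{97} = - \frac{547}{-13 + 59} + 3317 \cdot \frac{1}{97} = - \frac{547}{46} + \frac{3317}{97} = \frac{99523}{4462}$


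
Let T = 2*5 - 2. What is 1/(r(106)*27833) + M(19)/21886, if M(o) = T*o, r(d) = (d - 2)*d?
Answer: 23319166335/3357651545456 ≈ 0.0069451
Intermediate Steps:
r(d) = d*(-2 + d) (r(d) = (-2 + d)*d = d*(-2 + d))
T = 8 (T = 10 - 2 = 8)
M(o) = 8*o
1/(r(106)*27833) + M(19)/21886 = 1/((106*(-2 + 106))*27833) + (8*19)/21886 = (1/27833)/(106*104) + 152*(1/21886) = (1/27833)/11024 + 76/10943 = (1/11024)*(1/27833) + 76/10943 = 1/306830992 + 76/10943 = 23319166335/3357651545456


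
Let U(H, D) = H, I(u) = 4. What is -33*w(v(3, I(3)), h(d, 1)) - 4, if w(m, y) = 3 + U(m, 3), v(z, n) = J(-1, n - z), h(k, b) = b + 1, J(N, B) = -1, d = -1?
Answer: -70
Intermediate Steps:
h(k, b) = 1 + b
v(z, n) = -1
w(m, y) = 3 + m
-33*w(v(3, I(3)), h(d, 1)) - 4 = -33*(3 - 1) - 4 = -33*2 - 4 = -66 - 4 = -70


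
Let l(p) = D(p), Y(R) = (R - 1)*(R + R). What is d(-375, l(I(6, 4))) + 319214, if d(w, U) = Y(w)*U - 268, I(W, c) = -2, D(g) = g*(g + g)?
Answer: 2574946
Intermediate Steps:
D(g) = 2*g² (D(g) = g*(2*g) = 2*g²)
Y(R) = 2*R*(-1 + R) (Y(R) = (-1 + R)*(2*R) = 2*R*(-1 + R))
l(p) = 2*p²
d(w, U) = -268 + 2*U*w*(-1 + w) (d(w, U) = (2*w*(-1 + w))*U - 268 = 2*U*w*(-1 + w) - 268 = -268 + 2*U*w*(-1 + w))
d(-375, l(I(6, 4))) + 319214 = (-268 + 2*(2*(-2)²)*(-375)*(-1 - 375)) + 319214 = (-268 + 2*(2*4)*(-375)*(-376)) + 319214 = (-268 + 2*8*(-375)*(-376)) + 319214 = (-268 + 2256000) + 319214 = 2255732 + 319214 = 2574946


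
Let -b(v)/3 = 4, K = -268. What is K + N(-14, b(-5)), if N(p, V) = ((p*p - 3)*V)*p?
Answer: 32156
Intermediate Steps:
b(v) = -12 (b(v) = -3*4 = -12)
N(p, V) = V*p*(-3 + p²) (N(p, V) = ((p² - 3)*V)*p = ((-3 + p²)*V)*p = (V*(-3 + p²))*p = V*p*(-3 + p²))
K + N(-14, b(-5)) = -268 - 12*(-14)*(-3 + (-14)²) = -268 - 12*(-14)*(-3 + 196) = -268 - 12*(-14)*193 = -268 + 32424 = 32156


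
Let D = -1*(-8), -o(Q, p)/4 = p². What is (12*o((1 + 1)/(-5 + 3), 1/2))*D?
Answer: -96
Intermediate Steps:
o(Q, p) = -4*p²
D = 8
(12*o((1 + 1)/(-5 + 3), 1/2))*D = (12*(-4*(1/2)²))*8 = (12*(-4*(½)²))*8 = (12*(-4*¼))*8 = (12*(-1))*8 = -12*8 = -96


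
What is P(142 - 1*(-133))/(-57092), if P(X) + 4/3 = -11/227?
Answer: 941/38879652 ≈ 2.4203e-5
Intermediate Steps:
P(X) = -941/681 (P(X) = -4/3 - 11/227 = -941/681)
P(142 - 1*(-133))/(-57092) = -941/681/(-57092) = -941/681*(-1/57092) = 941/38879652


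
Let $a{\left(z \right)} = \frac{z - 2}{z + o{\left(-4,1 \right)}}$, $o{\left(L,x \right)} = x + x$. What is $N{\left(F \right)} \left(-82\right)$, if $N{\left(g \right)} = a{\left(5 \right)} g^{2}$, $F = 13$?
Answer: $- \frac{41574}{7} \approx -5939.1$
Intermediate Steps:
$o{\left(L,x \right)} = 2 x$
$a{\left(z \right)} = \frac{-2 + z}{2 + z}$ ($a{\left(z \right)} = \frac{z - 2}{z + 2 \cdot 1} = \frac{-2 + z}{z + 2} = \frac{-2 + z}{2 + z}$)
$N{\left(g \right)} = \frac{3 g^{2}}{7}$ ($N{\left(g \right)} = \frac{-2 + 5}{2 + 5} g^{2} = \frac{1}{7} \cdot 3 g^{2} = \frac{3 g^{2}}{7}$)
$N{\left(F \right)} \left(-82\right) = \frac{3 \cdot 13^{2}}{7} \left(-82\right) = \frac{3}{7} \cdot 169 \left(-82\right) = \frac{507}{7} \left(-82\right) = - \frac{41574}{7}$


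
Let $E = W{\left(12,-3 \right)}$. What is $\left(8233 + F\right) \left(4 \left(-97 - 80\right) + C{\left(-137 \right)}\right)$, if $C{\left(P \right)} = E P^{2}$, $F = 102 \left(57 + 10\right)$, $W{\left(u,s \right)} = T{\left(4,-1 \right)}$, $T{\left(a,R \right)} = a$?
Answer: $1120502656$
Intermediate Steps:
$W{\left(u,s \right)} = 4$
$E = 4$
$F = 6834$ ($F = 102 \cdot 67 = 6834$)
$C{\left(P \right)} = 4 P^{2}$
$\left(8233 + F\right) \left(4 \left(-97 - 80\right) + C{\left(-137 \right)}\right) = \left(8233 + 6834\right) \left(4 \left(-97 - 80\right) + 4 \left(-137\right)^{2}\right) = 15067 \left(4 \left(-177\right) + 4 \cdot 18769\right) = 15067 \left(-708 + 75076\right) = 15067 \cdot 74368 = 1120502656$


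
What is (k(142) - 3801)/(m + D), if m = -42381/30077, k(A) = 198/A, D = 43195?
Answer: -4056966222/46119244007 ≈ -0.087967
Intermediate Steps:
m = -42381/30077 (m = -42381*1/30077 = -42381/30077 ≈ -1.4091)
(k(142) - 3801)/(m + D) = (198/142 - 3801)/(-42381/30077 + 43195) = (198*(1/142) - 3801)/(1299133634/30077) = (99/71 - 3801)*(30077/1299133634) = -269772/71*30077/1299133634 = -4056966222/46119244007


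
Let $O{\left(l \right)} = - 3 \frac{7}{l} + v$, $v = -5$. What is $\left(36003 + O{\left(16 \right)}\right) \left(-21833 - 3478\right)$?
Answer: $- \frac{14577794517}{16} \approx -9.1111 \cdot 10^{8}$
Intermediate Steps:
$O{\left(l \right)} = -5 - \frac{21}{l}$ ($O{\left(l \right)} = - 3 \frac{7}{l} - 5 = - \frac{21}{l} - 5 = -5 - \frac{21}{l}$)
$\left(36003 + O{\left(16 \right)}\right) \left(-21833 - 3478\right) = \left(36003 - \left(5 + \frac{21}{16}\right)\right) \left(-21833 - 3478\right) = \left(36003 - \frac{101}{16}\right) \left(-25311\right) = \frac{575947}{16} \left(-25311\right) = - \frac{14577794517}{16}$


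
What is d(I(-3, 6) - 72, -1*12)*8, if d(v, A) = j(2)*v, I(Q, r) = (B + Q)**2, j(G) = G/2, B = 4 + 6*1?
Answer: -184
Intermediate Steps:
B = 10 (B = 4 + 6 = 10)
j(G) = G/2 (j(G) = G*(1/2) = G/2)
I(Q, r) = (10 + Q)**2
d(v, A) = v (d(v, A) = ((1/2)*2)*v = 1*v = v)
d(I(-3, 6) - 72, -1*12)*8 = ((10 - 3)**2 - 72)*8 = (7**2 - 72)*8 = (49 - 72)*8 = -23*8 = -184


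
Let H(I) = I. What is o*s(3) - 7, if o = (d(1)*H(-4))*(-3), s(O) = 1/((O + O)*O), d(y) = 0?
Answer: -7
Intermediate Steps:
s(O) = 1/(2*O²) (s(O) = 1/(((2*O))*O) = (1/(2*O))/O = 1/(2*O²))
o = 0 (o = (0*(-4))*(-3) = 0*(-3) = 0)
o*s(3) - 7 = 0*((½)/3²) - 7 = 0*((½)*(⅑)) - 7 = 0*(1/18) - 7 = 0 - 7 = -7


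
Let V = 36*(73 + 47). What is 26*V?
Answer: 112320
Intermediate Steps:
V = 4320 (V = 36*120 = 4320)
26*V = 26*4320 = 112320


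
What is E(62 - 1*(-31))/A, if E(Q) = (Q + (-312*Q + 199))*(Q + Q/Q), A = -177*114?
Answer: 1350028/10089 ≈ 133.81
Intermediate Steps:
A = -20178
E(Q) = (1 + Q)*(199 - 311*Q) (E(Q) = (Q + (199 - 312*Q))*(Q + 1) = (199 - 311*Q)*(1 + Q) = (1 + Q)*(199 - 311*Q))
E(62 - 1*(-31))/A = (199 - 311*(62 - 1*(-31))² - 112*(62 - 1*(-31)))/(-20178) = (199 - 311*(62 + 31)² - 112*(62 + 31))*(-1/20178) = (199 - 311*93² - 112*93)*(-1/20178) = (199 - 311*8649 - 10416)*(-1/20178) = (199 - 2689839 - 10416)*(-1/20178) = -2700056*(-1/20178) = 1350028/10089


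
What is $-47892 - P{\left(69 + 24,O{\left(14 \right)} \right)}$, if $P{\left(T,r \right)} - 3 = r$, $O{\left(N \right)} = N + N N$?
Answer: $-48105$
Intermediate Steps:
$O{\left(N \right)} = N + N^{2}$
$P{\left(T,r \right)} = 3 + r$
$-47892 - P{\left(69 + 24,O{\left(14 \right)} \right)} = -47892 - \left(3 + 14 \left(1 + 14\right)\right) = -47892 - \left(3 + 14 \cdot 15\right) = -47892 - \left(3 + 210\right) = -47892 - 213 = -48105$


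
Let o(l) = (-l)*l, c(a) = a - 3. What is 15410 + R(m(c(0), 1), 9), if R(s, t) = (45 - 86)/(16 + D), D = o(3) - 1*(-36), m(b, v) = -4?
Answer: 662589/43 ≈ 15409.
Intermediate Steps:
c(a) = -3 + a
o(l) = -l²
D = 27 (D = -1*3² - 1*(-36) = -1*9 + 36 = -9 + 36 = 27)
R(s, t) = -41/43 (R(s, t) = (45 - 86)/(16 + 27) = -41/43)
15410 + R(m(c(0), 1), 9) = 15410 - 41/43 = 662589/43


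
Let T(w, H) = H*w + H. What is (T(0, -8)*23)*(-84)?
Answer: 15456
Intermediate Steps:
T(w, H) = H + H*w
(T(0, -8)*23)*(-84) = (-8*(1 + 0)*23)*(-84) = (-8*1*23)*(-84) = -8*23*(-84) = -184*(-84) = 15456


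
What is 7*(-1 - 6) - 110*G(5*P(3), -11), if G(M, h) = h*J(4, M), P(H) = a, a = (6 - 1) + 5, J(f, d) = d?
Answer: 60451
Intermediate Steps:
a = 10 (a = 5 + 5 = 10)
P(H) = 10
G(M, h) = M*h (G(M, h) = h*M = M*h)
7*(-1 - 6) - 110*G(5*P(3), -11) = 7*(-1 - 6) - 110*5*10*(-11) = 7*(-7) - 5500*(-11) = -49 - 110*(-550) = -49 + 60500 = 60451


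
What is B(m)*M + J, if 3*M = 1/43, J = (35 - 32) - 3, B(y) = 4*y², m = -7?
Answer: 196/129 ≈ 1.5194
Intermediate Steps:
J = 0 (J = 3 - 3 = 0)
M = 1/129 (M = (⅓)/43 = (⅓)*(1/43) = 1/129 ≈ 0.0077519)
B(m)*M + J = (4*(-7)²)*(1/129) + 0 = (4*49)*(1/129) + 0 = 196*(1/129) + 0 = 196/129 + 0 = 196/129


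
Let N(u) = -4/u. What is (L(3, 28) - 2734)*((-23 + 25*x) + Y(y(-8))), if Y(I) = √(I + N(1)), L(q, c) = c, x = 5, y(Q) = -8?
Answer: -276012 - 5412*I*√3 ≈ -2.7601e+5 - 9373.9*I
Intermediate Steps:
Y(I) = √(-4 + I) (Y(I) = √(I - 4/1) = √(I - 4*1) = √(I - 4) = √(-4 + I))
(L(3, 28) - 2734)*((-23 + 25*x) + Y(y(-8))) = (28 - 2734)*((-23 + 25*5) + √(-4 - 8)) = -2706*((-23 + 125) + √(-12)) = -2706*(102 + 2*I*√3) = -276012 - 5412*I*√3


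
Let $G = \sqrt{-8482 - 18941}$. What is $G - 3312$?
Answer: $-3312 + 3 i \sqrt{3047} \approx -3312.0 + 165.6 i$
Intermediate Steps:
$G = 3 i \sqrt{3047}$ ($G = \sqrt{-27423} = 3 i \sqrt{3047} \approx 165.6 i$)
$G - 3312 = 3 i \sqrt{3047} - 3312 = -3312 + 3 i \sqrt{3047}$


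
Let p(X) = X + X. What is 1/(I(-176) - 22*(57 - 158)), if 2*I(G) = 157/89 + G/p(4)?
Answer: 178/393715 ≈ 0.00045210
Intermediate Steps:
p(X) = 2*X
I(G) = 157/178 + G/16 (I(G) = (157/89 + G/((2*4)))/2 = (157*(1/89) + G/8)/2 = (157/89 + G*(⅛))/2 = (157/89 + G/8)/2 = 157/178 + G/16)
1/(I(-176) - 22*(57 - 158)) = 1/((157/178 + (1/16)*(-176)) - 22*(57 - 158)) = 1/((157/178 - 11) - 22*(-101)) = 1/(-1801/178 + 2222) = 1/(393715/178) = 178/393715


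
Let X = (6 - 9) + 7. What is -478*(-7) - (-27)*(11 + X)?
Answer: 3751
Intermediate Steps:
X = 4 (X = -3 + 7 = 4)
-478*(-7) - (-27)*(11 + X) = -478*(-7) - (-27)*(11 + 4) = 3346 - (-27)*15 = 3346 - 1*(-405) = 3346 + 405 = 3751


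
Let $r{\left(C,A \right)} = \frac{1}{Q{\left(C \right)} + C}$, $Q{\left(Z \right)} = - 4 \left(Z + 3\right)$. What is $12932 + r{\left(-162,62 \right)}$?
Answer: $\frac{6129769}{474} \approx 12932.0$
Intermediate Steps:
$Q{\left(Z \right)} = -12 - 4 Z$ ($Q{\left(Z \right)} = - 4 \left(3 + Z\right) = -12 - 4 Z$)
$r{\left(C,A \right)} = \frac{1}{-12 - 3 C}$ ($r{\left(C,A \right)} = \frac{1}{\left(-12 - 4 C\right) + C} = \frac{1}{-12 - 3 C}$)
$12932 + r{\left(-162,62 \right)} = 12932 - \frac{1}{12 + 3 \left(-162\right)} = 12932 - \frac{1}{12 - 486} = 12932 - \frac{1}{-474} = 12932 - - \frac{1}{474} = 12932 + \frac{1}{474} = \frac{6129769}{474}$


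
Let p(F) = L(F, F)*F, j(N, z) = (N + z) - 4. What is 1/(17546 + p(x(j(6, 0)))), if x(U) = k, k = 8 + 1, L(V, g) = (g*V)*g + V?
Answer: 1/24188 ≈ 4.1343e-5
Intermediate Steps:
j(N, z) = -4 + N + z
L(V, g) = V + V*g² (L(V, g) = (V*g)*g + V = V*g² + V = V + V*g²)
k = 9
x(U) = 9
p(F) = F²*(1 + F²) (p(F) = (F*(1 + F²))*F = F²*(1 + F²))
1/(17546 + p(x(j(6, 0)))) = 1/(17546 + (9² + 9⁴)) = 1/(17546 + (81 + 6561)) = 1/(17546 + 6642) = 1/24188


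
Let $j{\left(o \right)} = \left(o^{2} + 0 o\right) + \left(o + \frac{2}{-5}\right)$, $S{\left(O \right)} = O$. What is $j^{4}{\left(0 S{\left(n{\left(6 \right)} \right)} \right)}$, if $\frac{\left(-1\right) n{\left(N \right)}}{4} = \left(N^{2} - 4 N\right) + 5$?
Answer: $\frac{16}{625} \approx 0.0256$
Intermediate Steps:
$n{\left(N \right)} = -20 - 4 N^{2} + 16 N$ ($n{\left(N \right)} = - 4 \left(\left(N^{2} - 4 N\right) + 5\right) = - 4 \left(5 + N^{2} - 4 N\right) = -20 - 4 N^{2} + 16 N$)
$j{\left(o \right)} = - \frac{2}{5} + o + o^{2}$ ($j{\left(o \right)} = \left(o^{2} + 0\right) + \left(o + 2 \left(- \frac{1}{5}\right)\right) = o^{2} + \left(o - \frac{2}{5}\right) = o^{2} + \left(- \frac{2}{5} + o\right) = - \frac{2}{5} + o + o^{2}$)
$j^{4}{\left(0 S{\left(n{\left(6 \right)} \right)} \right)} = \left(- \frac{2}{5} + 0 \left(-20 - 4 \cdot 6^{2} + 16 \cdot 6\right) + \left(0 \left(-20 - 4 \cdot 6^{2} + 16 \cdot 6\right)\right)^{2}\right)^{4} = \left(- \frac{2}{5} + 0 \left(-20 - 144 + 96\right) + \left(0 \left(-20 - 144 + 96\right)\right)^{2}\right)^{4} = \left(- \frac{2}{5} + 0 \left(-68\right) + \left(0 \left(-68\right)\right)^{2}\right)^{4} = \left(- \frac{2}{5} + 0 + 0^{2}\right)^{4} = \left(- \frac{2}{5} + 0 + 0\right)^{4} = \left(- \frac{2}{5}\right)^{4} = \frac{16}{625}$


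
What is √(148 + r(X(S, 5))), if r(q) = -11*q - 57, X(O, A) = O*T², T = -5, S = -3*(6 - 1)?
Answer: 2*√1054 ≈ 64.931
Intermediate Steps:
S = -15 (S = -3*5 = -15)
X(O, A) = 25*O (X(O, A) = O*(-5)² = O*25 = 25*O)
r(q) = -57 - 11*q
√(148 + r(X(S, 5))) = √(148 + (-57 - 275*(-15))) = √(148 + (-57 - 11*(-375))) = √(148 + (-57 + 4125)) = √(148 + 4068) = √4216 = 2*√1054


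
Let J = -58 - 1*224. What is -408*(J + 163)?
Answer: 48552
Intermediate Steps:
J = -282 (J = -58 - 224 = -282)
-408*(J + 163) = -408*(-282 + 163) = -408*(-119) = 48552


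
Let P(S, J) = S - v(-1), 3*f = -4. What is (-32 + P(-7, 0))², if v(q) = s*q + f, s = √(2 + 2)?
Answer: 11449/9 ≈ 1272.1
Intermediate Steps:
s = 2 (s = √4 = 2)
f = -4/3 (f = (⅓)*(-4) = -4/3 ≈ -1.3333)
v(q) = -4/3 + 2*q (v(q) = 2*q - 4/3 = -4/3 + 2*q)
P(S, J) = 10/3 + S (P(S, J) = S - (-4/3 + 2*(-1)) = S - (-4/3 - 2) = S - 1*(-10/3) = S + 10/3 = 10/3 + S)
(-32 + P(-7, 0))² = (-32 + (10/3 - 7))² = (-32 - 11/3)² = (-107/3)² = 11449/9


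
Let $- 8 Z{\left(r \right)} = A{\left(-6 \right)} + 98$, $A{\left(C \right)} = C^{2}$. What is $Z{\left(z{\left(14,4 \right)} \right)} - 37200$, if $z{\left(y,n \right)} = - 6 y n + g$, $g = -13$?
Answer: $- \frac{148867}{4} \approx -37217.0$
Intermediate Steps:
$z{\left(y,n \right)} = -13 - 6 n y$ ($z{\left(y,n \right)} = - 6 y n - 13 = - 6 n y - 13 = -13 - 6 n y$)
$Z{\left(r \right)} = - \frac{67}{4}$ ($Z{\left(r \right)} = - \frac{\left(-6\right)^{2} + 98}{8} = - \frac{36 + 98}{8} = \left(- \frac{1}{8}\right) 134 = - \frac{67}{4}$)
$Z{\left(z{\left(14,4 \right)} \right)} - 37200 = - \frac{67}{4} - 37200 = - \frac{148867}{4}$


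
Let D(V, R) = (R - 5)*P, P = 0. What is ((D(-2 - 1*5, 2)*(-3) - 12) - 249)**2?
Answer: 68121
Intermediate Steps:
D(V, R) = 0 (D(V, R) = (R - 5)*0 = (-5 + R)*0 = 0)
((D(-2 - 1*5, 2)*(-3) - 12) - 249)**2 = ((0*(-3) - 12) - 249)**2 = ((0 - 12) - 249)**2 = (-12 - 249)**2 = (-261)**2 = 68121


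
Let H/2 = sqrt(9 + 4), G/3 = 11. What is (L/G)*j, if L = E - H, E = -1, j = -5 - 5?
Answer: 10/33 + 20*sqrt(13)/33 ≈ 2.4882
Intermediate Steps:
G = 33 (G = 3*11 = 33)
j = -10
H = 2*sqrt(13) (H = 2*sqrt(9 + 4) = 2*sqrt(13) ≈ 7.2111)
L = -1 - 2*sqrt(13) ≈ -8.2111
(L/G)*j = ((-1 - 2*sqrt(13))/33)*(-10) = ((-1 - 2*sqrt(13))*(1/33))*(-10) = (-1/33 - 2*sqrt(13)/33)*(-10) = 10/33 + 20*sqrt(13)/33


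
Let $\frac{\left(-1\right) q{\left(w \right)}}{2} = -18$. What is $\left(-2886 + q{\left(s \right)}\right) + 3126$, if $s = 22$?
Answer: $276$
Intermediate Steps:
$q{\left(w \right)} = 36$ ($q{\left(w \right)} = \left(-2\right) \left(-18\right) = 36$)
$\left(-2886 + q{\left(s \right)}\right) + 3126 = \left(-2886 + 36\right) + 3126 = -2850 + 3126 = 276$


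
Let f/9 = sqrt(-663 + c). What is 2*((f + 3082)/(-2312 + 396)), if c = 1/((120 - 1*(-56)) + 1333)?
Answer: -1541/479 - 3*I*sqrt(1509703194)/481874 ≈ -3.2171 - 0.2419*I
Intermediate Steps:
c = 1/1509 (c = 1/((120 + 56) + 1333) = 1/(176 + 1333) = 1/1509 ≈ 0.00066269)
f = 3*I*sqrt(1509703194)/503 (f = 9*sqrt(-663 + 1/1509) = 9*sqrt(-1000466/1509) = 9*(I*sqrt(1509703194)/1509) = 3*I*sqrt(1509703194)/503 ≈ 231.74*I)
2*((f + 3082)/(-2312 + 396)) = 2*((3*I*sqrt(1509703194)/503 + 3082)/(-2312 + 396)) = 2*((3082 + 3*I*sqrt(1509703194)/503)/(-1916)) = 2*((3082 + 3*I*sqrt(1509703194)/503)*(-1/1916)) = 2*(-1541/958 - 3*I*sqrt(1509703194)/963748) = -1541/479 - 3*I*sqrt(1509703194)/481874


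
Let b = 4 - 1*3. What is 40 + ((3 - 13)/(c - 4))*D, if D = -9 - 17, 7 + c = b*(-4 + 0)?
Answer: 68/3 ≈ 22.667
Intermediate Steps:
b = 1 (b = 4 - 3 = 1)
c = -11 (c = -7 + 1*(-4 + 0) = -7 + 1*(-4) = -7 - 4 = -11)
D = -26
40 + ((3 - 13)/(c - 4))*D = 40 + ((3 - 13)/(-11 - 4))*(-26) = 40 - 10/(-15)*(-26) = 40 - 10*(-1/15)*(-26) = 40 + (⅔)*(-26) = 40 - 52/3 = 68/3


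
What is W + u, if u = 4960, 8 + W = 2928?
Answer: 7880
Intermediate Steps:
W = 2920 (W = -8 + 2928 = 2920)
W + u = 2920 + 4960 = 7880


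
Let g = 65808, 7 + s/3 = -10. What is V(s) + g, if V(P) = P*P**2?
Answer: -66843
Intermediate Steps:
s = -51 (s = -21 + 3*(-10) = -21 - 30 = -51)
V(P) = P**3
V(s) + g = (-51)**3 + 65808 = -132651 + 65808 = -66843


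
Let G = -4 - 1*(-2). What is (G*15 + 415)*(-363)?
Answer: -139755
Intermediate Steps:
G = -2 (G = -4 + 2 = -2)
(G*15 + 415)*(-363) = (-2*15 + 415)*(-363) = (-30 + 415)*(-363) = 385*(-363) = -139755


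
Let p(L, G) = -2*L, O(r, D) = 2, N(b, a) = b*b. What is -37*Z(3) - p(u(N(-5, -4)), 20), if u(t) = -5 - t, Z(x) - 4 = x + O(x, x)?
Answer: -393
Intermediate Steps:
N(b, a) = b²
Z(x) = 6 + x (Z(x) = 4 + (x + 2) = 4 + (2 + x) = 6 + x)
-37*Z(3) - p(u(N(-5, -4)), 20) = -37*(6 + 3) - (-2)*(-5 - 1*(-5)²) = -37*9 - (-2)*(-5 - 1*25) = -333 - (-2)*(-5 - 25) = -333 - (-2)*(-30) = -333 - 1*60 = -333 - 60 = -393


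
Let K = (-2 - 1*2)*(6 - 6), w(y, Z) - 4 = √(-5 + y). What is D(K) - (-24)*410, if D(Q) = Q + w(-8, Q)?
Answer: 9844 + I*√13 ≈ 9844.0 + 3.6056*I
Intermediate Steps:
w(y, Z) = 4 + √(-5 + y)
K = 0 (K = (-2 - 2)*0 = -4*0 = 0)
D(Q) = 4 + Q + I*√13 (D(Q) = Q + (4 + √(-5 - 8)) = Q + (4 + √(-13)) = Q + (4 + I*√13) = 4 + Q + I*√13)
D(K) - (-24)*410 = (4 + 0 + I*√13) - (-24)*410 = (4 + I*√13) - 1*(-9840) = (4 + I*√13) + 9840 = 9844 + I*√13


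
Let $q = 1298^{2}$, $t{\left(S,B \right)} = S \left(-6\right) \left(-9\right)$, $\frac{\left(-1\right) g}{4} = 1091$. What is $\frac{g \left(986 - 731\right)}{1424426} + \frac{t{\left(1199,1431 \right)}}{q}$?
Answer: $- \frac{40514947761}{54542695966} \approx -0.74281$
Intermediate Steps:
$g = -4364$ ($g = \left(-4\right) 1091 = -4364$)
$t{\left(S,B \right)} = 54 S$ ($t{\left(S,B \right)} = - 6 S \left(-9\right) = 54 S$)
$q = 1684804$
$\frac{g \left(986 - 731\right)}{1424426} + \frac{t{\left(1199,1431 \right)}}{q} = \frac{\left(-4364\right) \left(986 - 731\right)}{1424426} + \frac{54 \cdot 1199}{1684804} = \left(-4364\right) 255 \cdot \frac{1}{1424426} + 64746 \cdot \frac{1}{1684804} = \left(-1112820\right) \frac{1}{1424426} + \frac{2943}{76582} = - \frac{556410}{712213} + \frac{2943}{76582} = - \frac{40514947761}{54542695966}$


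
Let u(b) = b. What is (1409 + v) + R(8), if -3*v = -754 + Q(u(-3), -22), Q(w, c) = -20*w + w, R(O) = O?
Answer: 4948/3 ≈ 1649.3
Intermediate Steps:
Q(w, c) = -19*w
v = 697/3 (v = -(-754 - 19*(-3))/3 = -(-754 + 57)/3 = -⅓*(-697) = 697/3 ≈ 232.33)
(1409 + v) + R(8) = (1409 + 697/3) + 8 = 4924/3 + 8 = 4948/3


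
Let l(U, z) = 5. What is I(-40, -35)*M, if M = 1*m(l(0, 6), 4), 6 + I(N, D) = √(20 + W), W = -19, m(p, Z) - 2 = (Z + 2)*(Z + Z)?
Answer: -250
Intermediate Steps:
m(p, Z) = 2 + 2*Z*(2 + Z) (m(p, Z) = 2 + (Z + 2)*(Z + Z) = 2 + (2 + Z)*(2*Z) = 2 + 2*Z*(2 + Z))
I(N, D) = -5 (I(N, D) = -6 + √(20 - 19) = -6 + √1 = -6 + 1 = -5)
M = 50 (M = 1*(2 + 2*4² + 4*4) = 1*(2 + 2*16 + 16) = 1*(2 + 32 + 16) = 1*50 = 50)
I(-40, -35)*M = -5*50 = -250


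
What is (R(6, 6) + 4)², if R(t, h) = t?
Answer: 100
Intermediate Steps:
(R(6, 6) + 4)² = (6 + 4)² = 10² = 100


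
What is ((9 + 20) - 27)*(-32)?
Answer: -64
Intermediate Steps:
((9 + 20) - 27)*(-32) = (29 - 27)*(-32) = 2*(-32) = -64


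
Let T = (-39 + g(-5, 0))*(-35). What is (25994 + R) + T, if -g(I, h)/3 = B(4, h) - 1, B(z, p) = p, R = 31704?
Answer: 58958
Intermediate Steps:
g(I, h) = 3 - 3*h (g(I, h) = -3*(h - 1) = -3*(-1 + h) = 3 - 3*h)
T = 1260 (T = (-39 + (3 - 3*0))*(-35) = (-39 + (3 + 0))*(-35) = (-39 + 3)*(-35) = -36*(-35) = 1260)
(25994 + R) + T = (25994 + 31704) + 1260 = 57698 + 1260 = 58958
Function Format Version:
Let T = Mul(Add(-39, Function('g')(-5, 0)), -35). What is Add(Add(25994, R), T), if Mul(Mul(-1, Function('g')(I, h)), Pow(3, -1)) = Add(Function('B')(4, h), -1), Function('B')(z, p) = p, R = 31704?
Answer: 58958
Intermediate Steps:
Function('g')(I, h) = Add(3, Mul(-3, h)) (Function('g')(I, h) = Mul(-3, Add(h, -1)) = Mul(-3, Add(-1, h)) = Add(3, Mul(-3, h)))
T = 1260 (T = Mul(Add(-39, Add(3, Mul(-3, 0))), -35) = Mul(Add(-39, Add(3, 0)), -35) = Mul(Add(-39, 3), -35) = Mul(-36, -35) = 1260)
Add(Add(25994, R), T) = Add(Add(25994, 31704), 1260) = Add(57698, 1260) = 58958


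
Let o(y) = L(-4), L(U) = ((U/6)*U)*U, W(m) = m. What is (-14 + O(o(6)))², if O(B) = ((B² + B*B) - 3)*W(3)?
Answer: 3916441/9 ≈ 4.3516e+5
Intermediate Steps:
L(U) = U³/6 (L(U) = ((U*(⅙))*U)*U = ((U/6)*U)*U = (U²/6)*U = U³/6)
o(y) = -32/3 (o(y) = (⅙)*(-4)³ = (⅙)*(-64) = -32/3)
O(B) = -9 + 6*B² (O(B) = ((B² + B*B) - 3)*3 = ((B² + B²) - 3)*3 = (2*B² - 3)*3 = (-3 + 2*B²)*3 = -9 + 6*B²)
(-14 + O(o(6)))² = (-14 + (-9 + 6*(-32/3)²))² = (-14 + (-9 + 6*(1024/9)))² = (-14 + (-9 + 2048/3))² = (-14 + 2021/3)² = (1979/3)² = 3916441/9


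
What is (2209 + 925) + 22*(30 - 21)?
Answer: 3332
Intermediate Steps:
(2209 + 925) + 22*(30 - 21) = 3134 + 22*9 = 3134 + 198 = 3332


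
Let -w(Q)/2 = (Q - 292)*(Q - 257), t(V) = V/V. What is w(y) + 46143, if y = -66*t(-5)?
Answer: -185125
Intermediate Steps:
t(V) = 1
y = -66 (y = -66*1 = -66)
w(Q) = -2*(-292 + Q)*(-257 + Q) (w(Q) = -2*(Q - 292)*(Q - 257) = -2*(-292 + Q)*(-257 + Q))
w(y) + 46143 = (-150088 - 2*(-66)**2 + 1098*(-66)) + 46143 = (-150088 - 2*4356 - 72468) + 46143 = (-150088 - 8712 - 72468) + 46143 = -231268 + 46143 = -185125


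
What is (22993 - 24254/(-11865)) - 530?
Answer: 266547749/11865 ≈ 22465.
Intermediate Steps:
(22993 - 24254/(-11865)) - 530 = (22993 - 24254*(-1/11865)) - 530 = (22993 + 24254/11865) - 530 = 272836199/11865 - 530 = 266547749/11865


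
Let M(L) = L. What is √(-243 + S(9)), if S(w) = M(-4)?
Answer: I*√247 ≈ 15.716*I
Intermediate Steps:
S(w) = -4
√(-243 + S(9)) = √(-243 - 4) = √(-247) = I*√247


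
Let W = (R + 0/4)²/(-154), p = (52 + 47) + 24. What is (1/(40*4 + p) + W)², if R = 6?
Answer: 25170289/474847681 ≈ 0.053007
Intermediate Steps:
p = 123 (p = 99 + 24 = 123)
W = -18/77 (W = (6 + 0/4)²/(-154) = (6 + 0*(¼))²*(-1/154) = (6 + 0)²*(-1/154) = 6²*(-1/154) = 36*(-1/154) = -18/77 ≈ -0.23377)
(1/(40*4 + p) + W)² = (1/(40*4 + 123) - 18/77)² = (1/(160 + 123) - 18/77)² = (1/283 - 18/77)² = (-5017/21791)² = 25170289/474847681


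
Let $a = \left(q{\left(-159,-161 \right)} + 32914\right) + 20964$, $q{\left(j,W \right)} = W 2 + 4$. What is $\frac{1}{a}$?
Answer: $\frac{1}{53560} \approx 1.8671 \cdot 10^{-5}$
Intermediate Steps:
$q{\left(j,W \right)} = 4 + 2 W$ ($q{\left(j,W \right)} = 2 W + 4 = 4 + 2 W$)
$a = 53560$ ($a = \left(\left(4 + 2 \left(-161\right)\right) + 32914\right) + 20964 = \left(\left(4 - 322\right) + 32914\right) + 20964 = \left(-318 + 32914\right) + 20964 = 32596 + 20964 = 53560$)
$\frac{1}{a} = \frac{1}{53560}$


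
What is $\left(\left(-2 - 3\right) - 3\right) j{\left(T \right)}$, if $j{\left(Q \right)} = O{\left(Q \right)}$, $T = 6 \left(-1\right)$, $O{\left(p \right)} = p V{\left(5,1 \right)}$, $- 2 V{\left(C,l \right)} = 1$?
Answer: $-24$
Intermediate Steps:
$V{\left(C,l \right)} = - \frac{1}{2}$ ($V{\left(C,l \right)} = \left(- \frac{1}{2}\right) 1 = - \frac{1}{2}$)
$O{\left(p \right)} = - \frac{p}{2}$ ($O{\left(p \right)} = p \left(- \frac{1}{2}\right) = - \frac{p}{2}$)
$T = -6$
$j{\left(Q \right)} = - \frac{Q}{2}$
$\left(\left(-2 - 3\right) - 3\right) j{\left(T \right)} = \left(\left(-2 - 3\right) - 3\right) \left(\left(- \frac{1}{2}\right) \left(-6\right)\right) = \left(-5 - 3\right) 3 = \left(-8\right) 3 = -24$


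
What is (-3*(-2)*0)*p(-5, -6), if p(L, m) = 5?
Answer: 0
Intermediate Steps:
(-3*(-2)*0)*p(-5, -6) = (-3*(-2)*0)*5 = (6*0)*5 = 0*5 = 0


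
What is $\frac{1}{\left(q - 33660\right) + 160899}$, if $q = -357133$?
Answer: $- \frac{1}{229894} \approx -4.3498 \cdot 10^{-6}$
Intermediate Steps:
$\frac{1}{\left(q - 33660\right) + 160899} = \frac{1}{\left(-357133 - 33660\right) + 160899} = \frac{1}{-390793 + 160899} = \frac{1}{-229894} = - \frac{1}{229894}$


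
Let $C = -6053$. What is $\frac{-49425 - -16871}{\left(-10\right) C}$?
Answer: $- \frac{16277}{30265} \approx -0.53782$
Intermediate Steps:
$\frac{-49425 - -16871}{\left(-10\right) C} = \frac{-49425 - -16871}{\left(-10\right) \left(-6053\right)} = \frac{-49425 + 16871}{60530} = \left(-32554\right) \frac{1}{60530} = - \frac{16277}{30265}$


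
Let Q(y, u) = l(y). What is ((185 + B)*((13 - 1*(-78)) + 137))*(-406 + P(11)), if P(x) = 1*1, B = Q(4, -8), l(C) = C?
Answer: -17452260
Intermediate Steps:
Q(y, u) = y
B = 4
P(x) = 1
((185 + B)*((13 - 1*(-78)) + 137))*(-406 + P(11)) = ((185 + 4)*((13 - 1*(-78)) + 137))*(-406 + 1) = (189*((13 + 78) + 137))*(-405) = (189*(91 + 137))*(-405) = (189*228)*(-405) = 43092*(-405) = -17452260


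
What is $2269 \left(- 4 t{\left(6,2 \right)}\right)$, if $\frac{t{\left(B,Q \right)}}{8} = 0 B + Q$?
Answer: $-145216$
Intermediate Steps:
$t{\left(B,Q \right)} = 8 Q$ ($t{\left(B,Q \right)} = 8 \left(0 B + Q\right) = 8 \left(0 + Q\right) = 8 Q$)
$2269 \left(- 4 t{\left(6,2 \right)}\right) = 2269 \left(- 4 \cdot 8 \cdot 2\right) = 2269 \left(\left(-4\right) 16\right) = 2269 \left(-64\right) = -145216$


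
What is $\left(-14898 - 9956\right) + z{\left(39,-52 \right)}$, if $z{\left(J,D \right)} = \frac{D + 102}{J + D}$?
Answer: $- \frac{323152}{13} \approx -24858.0$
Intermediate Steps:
$z{\left(J,D \right)} = \frac{102 + D}{D + J}$
$\left(-14898 - 9956\right) + z{\left(39,-52 \right)} = \left(-14898 - 9956\right) + \frac{102 - 52}{-52 + 39} = \left(-14898 - 9956\right) + \frac{1}{-13} \cdot 50 = -24854 - \frac{50}{13} = - \frac{323152}{13}$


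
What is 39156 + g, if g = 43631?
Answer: 82787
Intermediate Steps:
39156 + g = 39156 + 43631 = 82787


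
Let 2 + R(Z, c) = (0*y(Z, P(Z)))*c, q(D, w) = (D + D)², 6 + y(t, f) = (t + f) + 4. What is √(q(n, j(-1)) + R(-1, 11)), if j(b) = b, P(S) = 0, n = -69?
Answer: √19042 ≈ 137.99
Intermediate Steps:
y(t, f) = -2 + f + t (y(t, f) = -6 + ((t + f) + 4) = -6 + ((f + t) + 4) = -6 + (4 + f + t) = -2 + f + t)
q(D, w) = 4*D² (q(D, w) = (2*D)² = 4*D²)
R(Z, c) = -2 (R(Z, c) = -2 + (0*(-2 + 0 + Z))*c = -2 + (0*(-2 + Z))*c = -2 + 0*c = -2 + 0 = -2)
√(q(n, j(-1)) + R(-1, 11)) = √(4*(-69)² - 2) = √(4*4761 - 2) = √(19044 - 2) = √19042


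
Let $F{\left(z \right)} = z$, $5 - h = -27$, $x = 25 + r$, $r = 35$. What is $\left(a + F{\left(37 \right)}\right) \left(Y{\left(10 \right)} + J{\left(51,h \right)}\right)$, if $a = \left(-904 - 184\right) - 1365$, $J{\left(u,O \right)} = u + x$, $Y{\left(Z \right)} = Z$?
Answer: $-292336$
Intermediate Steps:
$x = 60$ ($x = 25 + 35 = 60$)
$h = 32$ ($h = 5 - -27 = 5 + 27 = 32$)
$J{\left(u,O \right)} = 60 + u$ ($J{\left(u,O \right)} = u + 60 = 60 + u$)
$a = -2453$ ($a = -1088 - 1365 = -2453$)
$\left(a + F{\left(37 \right)}\right) \left(Y{\left(10 \right)} + J{\left(51,h \right)}\right) = \left(-2453 + 37\right) \left(10 + \left(60 + 51\right)\right) = - 2416 \left(10 + 111\right) = \left(-2416\right) 121 = -292336$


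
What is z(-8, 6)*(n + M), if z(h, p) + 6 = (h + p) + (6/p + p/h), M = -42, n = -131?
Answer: 5363/4 ≈ 1340.8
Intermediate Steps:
z(h, p) = -6 + h + p + 6/p + p/h (z(h, p) = -6 + ((h + p) + (6/p + p/h)) = -6 + (h + p + 6/p + p/h) = -6 + h + p + 6/p + p/h)
z(-8, 6)*(n + M) = (-6 - 8 + 6 + 6/6 + 6/(-8))*(-131 - 42) = (-6 - 8 + 6 + 6*(⅙) + 6*(-⅛))*(-173) = (-6 - 8 + 6 + 1 - ¾)*(-173) = -31/4*(-173) = 5363/4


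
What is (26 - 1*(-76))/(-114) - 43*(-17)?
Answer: 13872/19 ≈ 730.11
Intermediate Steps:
(26 - 1*(-76))/(-114) - 43*(-17) = (26 + 76)*(-1/114) + 731 = 102*(-1/114) + 731 = -17/19 + 731 = 13872/19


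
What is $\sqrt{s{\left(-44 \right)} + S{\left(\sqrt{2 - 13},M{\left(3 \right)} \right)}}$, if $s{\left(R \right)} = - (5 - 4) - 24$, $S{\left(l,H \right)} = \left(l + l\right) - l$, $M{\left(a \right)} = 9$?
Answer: $\sqrt{-25 + i \sqrt{11}} \approx 0.33094 + 5.0109 i$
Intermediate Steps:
$S{\left(l,H \right)} = l$ ($S{\left(l,H \right)} = 2 l - l = l$)
$s{\left(R \right)} = -25$ ($s{\left(R \right)} = \left(-1\right) 1 - 24 = -1 - 24 = -25$)
$\sqrt{s{\left(-44 \right)} + S{\left(\sqrt{2 - 13},M{\left(3 \right)} \right)}} = \sqrt{-25 + \sqrt{2 - 13}} = \sqrt{-25 + \sqrt{-11}} = \sqrt{-25 + i \sqrt{11}}$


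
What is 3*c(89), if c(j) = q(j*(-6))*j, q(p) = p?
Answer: -142578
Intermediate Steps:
c(j) = -6*j**2 (c(j) = (j*(-6))*j = (-6*j)*j = -6*j**2)
3*c(89) = 3*(-6*89**2) = 3*(-6*7921) = 3*(-47526) = -142578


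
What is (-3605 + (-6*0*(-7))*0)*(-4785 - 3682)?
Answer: 30523535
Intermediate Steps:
(-3605 + (-6*0*(-7))*0)*(-4785 - 3682) = (-3605 + (0*(-7))*0)*(-8467) = (-3605 + 0*0)*(-8467) = (-3605 + 0)*(-8467) = -3605*(-8467) = 30523535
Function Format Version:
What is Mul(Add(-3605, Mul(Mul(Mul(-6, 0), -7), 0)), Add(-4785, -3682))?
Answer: 30523535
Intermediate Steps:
Mul(Add(-3605, Mul(Mul(Mul(-6, 0), -7), 0)), Add(-4785, -3682)) = Mul(Add(-3605, Mul(Mul(0, -7), 0)), -8467) = Mul(Add(-3605, Mul(0, 0)), -8467) = Mul(Add(-3605, 0), -8467) = Mul(-3605, -8467) = 30523535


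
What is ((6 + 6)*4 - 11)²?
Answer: 1369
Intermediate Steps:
((6 + 6)*4 - 11)² = (12*4 - 11)² = (48 - 11)² = 37² = 1369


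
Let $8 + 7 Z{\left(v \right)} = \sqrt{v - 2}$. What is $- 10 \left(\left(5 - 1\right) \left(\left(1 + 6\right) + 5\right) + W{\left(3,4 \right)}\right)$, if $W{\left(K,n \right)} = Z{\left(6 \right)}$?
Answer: $- \frac{3300}{7} \approx -471.43$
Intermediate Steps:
$Z{\left(v \right)} = - \frac{8}{7} + \frac{\sqrt{-2 + v}}{7}$ ($Z{\left(v \right)} = - \frac{8}{7} + \frac{\sqrt{v - 2}}{7} = - \frac{8}{7} + \frac{\sqrt{-2 + v}}{7}$)
$W{\left(K,n \right)} = - \frac{6}{7}$ ($W{\left(K,n \right)} = - \frac{8}{7} + \frac{\sqrt{-2 + 6}}{7} = - \frac{8}{7} + \frac{\sqrt{4}}{7} = - \frac{8}{7} + \frac{1}{7} \cdot 2 = - \frac{8}{7} + \frac{2}{7} = - \frac{6}{7}$)
$- 10 \left(\left(5 - 1\right) \left(\left(1 + 6\right) + 5\right) + W{\left(3,4 \right)}\right) = - 10 \left(\left(5 - 1\right) \left(\left(1 + 6\right) + 5\right) - \frac{6}{7}\right) = - 10 \left(4 \left(7 + 5\right) - \frac{6}{7}\right) = - 10 \left(4 \cdot 12 - \frac{6}{7}\right) = - 10 \left(48 - \frac{6}{7}\right) = \left(-10\right) \frac{330}{7} = - \frac{3300}{7}$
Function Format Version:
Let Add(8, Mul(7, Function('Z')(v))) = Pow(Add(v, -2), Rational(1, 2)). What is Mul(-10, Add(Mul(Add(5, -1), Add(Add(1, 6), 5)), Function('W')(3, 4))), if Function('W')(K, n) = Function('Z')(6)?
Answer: Rational(-3300, 7) ≈ -471.43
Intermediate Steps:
Function('Z')(v) = Add(Rational(-8, 7), Mul(Rational(1, 7), Pow(Add(-2, v), Rational(1, 2)))) (Function('Z')(v) = Add(Rational(-8, 7), Mul(Rational(1, 7), Pow(Add(v, -2), Rational(1, 2)))) = Add(Rational(-8, 7), Mul(Rational(1, 7), Pow(Add(-2, v), Rational(1, 2)))))
Function('W')(K, n) = Rational(-6, 7) (Function('W')(K, n) = Add(Rational(-8, 7), Mul(Rational(1, 7), Pow(Add(-2, 6), Rational(1, 2)))) = Add(Rational(-8, 7), Mul(Rational(1, 7), Pow(4, Rational(1, 2)))) = Add(Rational(-8, 7), Mul(Rational(1, 7), 2)) = Add(Rational(-8, 7), Rational(2, 7)) = Rational(-6, 7))
Mul(-10, Add(Mul(Add(5, -1), Add(Add(1, 6), 5)), Function('W')(3, 4))) = Mul(-10, Add(Mul(Add(5, -1), Add(Add(1, 6), 5)), Rational(-6, 7))) = Mul(-10, Add(Mul(4, Add(7, 5)), Rational(-6, 7))) = Mul(-10, Add(Mul(4, 12), Rational(-6, 7))) = Mul(-10, Add(48, Rational(-6, 7))) = Mul(-10, Rational(330, 7)) = Rational(-3300, 7)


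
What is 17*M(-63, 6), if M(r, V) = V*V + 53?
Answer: 1513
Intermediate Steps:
M(r, V) = 53 + V² (M(r, V) = V² + 53 = 53 + V²)
17*M(-63, 6) = 17*(53 + 6²) = 17*(53 + 36) = 17*89 = 1513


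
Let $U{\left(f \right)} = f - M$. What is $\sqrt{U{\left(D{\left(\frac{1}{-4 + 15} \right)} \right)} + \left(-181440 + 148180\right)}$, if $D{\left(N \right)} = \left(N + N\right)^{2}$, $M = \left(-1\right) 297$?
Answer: $\frac{i \sqrt{3988519}}{11} \approx 181.56 i$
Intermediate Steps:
$M = -297$
$D{\left(N \right)} = 4 N^{2}$ ($D{\left(N \right)} = \left(2 N\right)^{2} = 4 N^{2}$)
$U{\left(f \right)} = 297 + f$ ($U{\left(f \right)} = f - -297 = f + 297 = 297 + f$)
$\sqrt{U{\left(D{\left(\frac{1}{-4 + 15} \right)} \right)} + \left(-181440 + 148180\right)} = \sqrt{\left(297 + 4 \left(\frac{1}{-4 + 15}\right)^{2}\right) + \left(-181440 + 148180\right)} = \sqrt{\left(297 + 4 \left(\frac{1}{11}\right)^{2}\right) - 33260} = \sqrt{\left(297 + \frac{4}{121}\right) - 33260} = \sqrt{\frac{35941}{121} - 33260} = \sqrt{- \frac{3988519}{121}} = \frac{i \sqrt{3988519}}{11}$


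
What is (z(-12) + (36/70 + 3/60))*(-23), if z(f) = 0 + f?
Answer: 36823/140 ≈ 263.02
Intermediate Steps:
z(f) = f
(z(-12) + (36/70 + 3/60))*(-23) = (-12 + (36/70 + 3/60))*(-23) = (-12 + (36*(1/70) + 3*(1/60)))*(-23) = (-12 + (18/35 + 1/20))*(-23) = (-12 + 79/140)*(-23) = -1601/140*(-23) = 36823/140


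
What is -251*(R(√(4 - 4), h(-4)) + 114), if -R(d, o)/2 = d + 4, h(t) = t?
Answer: -26606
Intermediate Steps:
R(d, o) = -8 - 2*d (R(d, o) = -2*(d + 4) = -2*(4 + d) = -8 - 2*d)
-251*(R(√(4 - 4), h(-4)) + 114) = -251*((-8 - 2*√(4 - 4)) + 114) = -251*((-8 - 2*√0) + 114) = -251*((-8 - 2*0) + 114) = -251*((-8 + 0) + 114) = -251*(-8 + 114) = -251*106 = -26606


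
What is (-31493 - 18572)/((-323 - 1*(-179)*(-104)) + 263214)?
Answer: -10013/48855 ≈ -0.20495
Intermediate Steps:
(-31493 - 18572)/((-323 - 1*(-179)*(-104)) + 263214) = -50065/((-323 + 179*(-104)) + 263214) = -50065/((-323 - 18616) + 263214) = -50065/(-18939 + 263214) = -50065/244275 = -50065*1/244275 = -10013/48855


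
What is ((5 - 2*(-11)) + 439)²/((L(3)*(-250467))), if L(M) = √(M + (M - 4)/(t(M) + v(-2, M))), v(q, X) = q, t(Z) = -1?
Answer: -108578*√30/1252335 ≈ -0.47488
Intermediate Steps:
L(M) = √(4/3 + 2*M/3) (L(M) = √(M + (M - 4)/(-1 - 2)) = √(M + (-4 + M)/(-3)) = √(M + (-4 + M)*(-⅓)) = √(M + (4/3 - M/3)) = √(4/3 + 2*M/3))
((5 - 2*(-11)) + 439)²/((L(3)*(-250467))) = ((5 - 2*(-11)) + 439)²/(((√(12 + 6*3)/3)*(-250467))) = ((5 + 22) + 439)²/(((√(12 + 18)/3)*(-250467))) = (27 + 439)²/(((√30/3)*(-250467))) = 466²/((-83489*√30)) = 217156*(-√30/2504670) = -108578*√30/1252335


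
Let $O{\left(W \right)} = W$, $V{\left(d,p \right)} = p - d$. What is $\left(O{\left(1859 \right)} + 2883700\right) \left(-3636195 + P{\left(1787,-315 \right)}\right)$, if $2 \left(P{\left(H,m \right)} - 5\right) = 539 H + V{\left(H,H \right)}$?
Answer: $- \frac{18205531330533}{2} \approx -9.1028 \cdot 10^{12}$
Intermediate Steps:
$P{\left(H,m \right)} = 5 + \frac{539 H}{2}$ ($P{\left(H,m \right)} = 5 + \frac{539 H + \left(H - H\right)}{2} = 5 + \frac{539 H + 0}{2} = 5 + \frac{539 H}{2}$)
$\left(O{\left(1859 \right)} + 2883700\right) \left(-3636195 + P{\left(1787,-315 \right)}\right) = \left(1859 + 2883700\right) \left(-3636195 + \left(5 + \frac{539}{2} \cdot 1787\right)\right) = 2885559 \left(-3636195 + \left(5 + \frac{963193}{2}\right)\right) = 2885559 \left(-3636195 + \frac{963203}{2}\right) = 2885559 \left(- \frac{6309187}{2}\right) = - \frac{18205531330533}{2}$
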